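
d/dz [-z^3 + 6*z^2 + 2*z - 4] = -3*z^2 + 12*z + 2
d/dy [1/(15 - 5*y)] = 1/(5*(y - 3)^2)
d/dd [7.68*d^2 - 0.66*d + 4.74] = 15.36*d - 0.66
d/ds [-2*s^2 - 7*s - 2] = -4*s - 7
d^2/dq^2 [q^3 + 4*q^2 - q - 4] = 6*q + 8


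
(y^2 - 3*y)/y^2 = (y - 3)/y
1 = 1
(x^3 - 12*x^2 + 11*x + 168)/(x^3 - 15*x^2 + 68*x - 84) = (x^2 - 5*x - 24)/(x^2 - 8*x + 12)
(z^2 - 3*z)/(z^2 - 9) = z/(z + 3)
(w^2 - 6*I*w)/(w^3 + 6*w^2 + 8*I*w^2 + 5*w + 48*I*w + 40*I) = w*(w - 6*I)/(w^3 + 2*w^2*(3 + 4*I) + w*(5 + 48*I) + 40*I)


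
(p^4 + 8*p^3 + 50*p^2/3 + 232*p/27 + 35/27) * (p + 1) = p^5 + 9*p^4 + 74*p^3/3 + 682*p^2/27 + 89*p/9 + 35/27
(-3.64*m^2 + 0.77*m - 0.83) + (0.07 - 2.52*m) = -3.64*m^2 - 1.75*m - 0.76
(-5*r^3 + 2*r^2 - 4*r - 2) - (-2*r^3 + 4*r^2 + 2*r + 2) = -3*r^3 - 2*r^2 - 6*r - 4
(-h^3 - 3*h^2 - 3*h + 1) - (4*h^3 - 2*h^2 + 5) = -5*h^3 - h^2 - 3*h - 4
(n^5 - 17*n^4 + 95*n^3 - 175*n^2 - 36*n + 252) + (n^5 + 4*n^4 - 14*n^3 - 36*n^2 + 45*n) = 2*n^5 - 13*n^4 + 81*n^3 - 211*n^2 + 9*n + 252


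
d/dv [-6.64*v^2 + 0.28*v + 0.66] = 0.28 - 13.28*v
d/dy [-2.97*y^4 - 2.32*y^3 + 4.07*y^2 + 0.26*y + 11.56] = -11.88*y^3 - 6.96*y^2 + 8.14*y + 0.26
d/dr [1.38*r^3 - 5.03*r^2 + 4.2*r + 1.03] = 4.14*r^2 - 10.06*r + 4.2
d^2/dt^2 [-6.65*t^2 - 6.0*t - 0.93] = -13.3000000000000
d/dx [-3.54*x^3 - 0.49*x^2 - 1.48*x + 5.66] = -10.62*x^2 - 0.98*x - 1.48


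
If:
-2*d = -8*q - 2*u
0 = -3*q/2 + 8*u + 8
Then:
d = 67*u/3 + 64/3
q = 16*u/3 + 16/3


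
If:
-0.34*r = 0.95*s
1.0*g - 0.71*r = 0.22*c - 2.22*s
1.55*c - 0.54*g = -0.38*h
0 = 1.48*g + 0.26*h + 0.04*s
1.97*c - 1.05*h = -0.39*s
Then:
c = 0.00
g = 0.00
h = 0.00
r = 0.00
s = 0.00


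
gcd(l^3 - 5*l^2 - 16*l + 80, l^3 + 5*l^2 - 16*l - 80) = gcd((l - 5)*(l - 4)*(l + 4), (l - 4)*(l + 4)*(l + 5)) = l^2 - 16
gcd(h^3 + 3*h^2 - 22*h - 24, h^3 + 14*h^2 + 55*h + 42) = h^2 + 7*h + 6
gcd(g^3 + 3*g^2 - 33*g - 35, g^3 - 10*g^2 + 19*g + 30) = g^2 - 4*g - 5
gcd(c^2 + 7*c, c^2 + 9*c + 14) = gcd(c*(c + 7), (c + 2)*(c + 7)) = c + 7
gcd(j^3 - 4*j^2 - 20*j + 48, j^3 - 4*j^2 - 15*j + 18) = j - 6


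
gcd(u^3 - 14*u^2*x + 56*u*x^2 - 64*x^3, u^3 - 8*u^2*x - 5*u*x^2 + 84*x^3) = -u + 4*x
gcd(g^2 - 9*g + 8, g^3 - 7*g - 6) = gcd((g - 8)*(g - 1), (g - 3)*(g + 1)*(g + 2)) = 1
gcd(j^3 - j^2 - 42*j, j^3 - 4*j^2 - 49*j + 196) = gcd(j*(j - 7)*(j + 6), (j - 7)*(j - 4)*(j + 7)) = j - 7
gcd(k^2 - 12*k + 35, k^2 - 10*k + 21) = k - 7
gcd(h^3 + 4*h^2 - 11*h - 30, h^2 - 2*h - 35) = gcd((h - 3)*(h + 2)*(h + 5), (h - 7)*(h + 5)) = h + 5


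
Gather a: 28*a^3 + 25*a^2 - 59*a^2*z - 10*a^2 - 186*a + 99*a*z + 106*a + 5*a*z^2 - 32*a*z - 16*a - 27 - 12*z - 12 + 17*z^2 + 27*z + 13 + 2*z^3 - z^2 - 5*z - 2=28*a^3 + a^2*(15 - 59*z) + a*(5*z^2 + 67*z - 96) + 2*z^3 + 16*z^2 + 10*z - 28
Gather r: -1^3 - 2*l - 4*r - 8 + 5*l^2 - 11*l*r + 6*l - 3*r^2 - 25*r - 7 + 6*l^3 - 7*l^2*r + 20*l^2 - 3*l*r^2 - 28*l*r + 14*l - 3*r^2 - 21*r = 6*l^3 + 25*l^2 + 18*l + r^2*(-3*l - 6) + r*(-7*l^2 - 39*l - 50) - 16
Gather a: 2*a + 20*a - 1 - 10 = 22*a - 11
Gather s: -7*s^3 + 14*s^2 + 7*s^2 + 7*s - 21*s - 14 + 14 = -7*s^3 + 21*s^2 - 14*s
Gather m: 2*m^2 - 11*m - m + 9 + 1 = 2*m^2 - 12*m + 10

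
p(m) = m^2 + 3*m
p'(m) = 2*m + 3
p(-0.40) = -1.04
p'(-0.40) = 2.20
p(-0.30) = -0.81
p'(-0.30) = 2.40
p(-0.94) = -1.94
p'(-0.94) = 1.12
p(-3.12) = 0.37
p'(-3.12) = -3.24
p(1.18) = 4.93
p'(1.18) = 5.36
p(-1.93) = -2.07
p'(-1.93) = -0.86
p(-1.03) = -2.03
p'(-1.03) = 0.94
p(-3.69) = 2.55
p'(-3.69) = -4.38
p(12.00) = 180.00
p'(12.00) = 27.00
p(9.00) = 108.00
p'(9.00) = 21.00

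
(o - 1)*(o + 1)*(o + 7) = o^3 + 7*o^2 - o - 7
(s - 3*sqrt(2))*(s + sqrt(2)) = s^2 - 2*sqrt(2)*s - 6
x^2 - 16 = (x - 4)*(x + 4)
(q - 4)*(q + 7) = q^2 + 3*q - 28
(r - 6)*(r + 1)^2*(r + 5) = r^4 + r^3 - 31*r^2 - 61*r - 30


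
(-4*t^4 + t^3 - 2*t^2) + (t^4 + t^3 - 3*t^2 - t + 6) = -3*t^4 + 2*t^3 - 5*t^2 - t + 6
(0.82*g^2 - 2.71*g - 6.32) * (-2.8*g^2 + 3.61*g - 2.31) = -2.296*g^4 + 10.5482*g^3 + 6.0187*g^2 - 16.5551*g + 14.5992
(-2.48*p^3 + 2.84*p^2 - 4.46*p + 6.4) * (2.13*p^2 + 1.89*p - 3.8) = -5.2824*p^5 + 1.362*p^4 + 5.2918*p^3 - 5.5894*p^2 + 29.044*p - 24.32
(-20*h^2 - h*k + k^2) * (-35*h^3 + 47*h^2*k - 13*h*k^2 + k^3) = 700*h^5 - 905*h^4*k + 178*h^3*k^2 + 40*h^2*k^3 - 14*h*k^4 + k^5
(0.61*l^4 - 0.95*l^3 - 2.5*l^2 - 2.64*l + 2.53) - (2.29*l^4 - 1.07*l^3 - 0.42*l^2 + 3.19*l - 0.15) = -1.68*l^4 + 0.12*l^3 - 2.08*l^2 - 5.83*l + 2.68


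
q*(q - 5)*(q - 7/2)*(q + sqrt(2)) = q^4 - 17*q^3/2 + sqrt(2)*q^3 - 17*sqrt(2)*q^2/2 + 35*q^2/2 + 35*sqrt(2)*q/2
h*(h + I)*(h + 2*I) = h^3 + 3*I*h^2 - 2*h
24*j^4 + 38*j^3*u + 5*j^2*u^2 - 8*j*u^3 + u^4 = (-6*j + u)*(-4*j + u)*(j + u)^2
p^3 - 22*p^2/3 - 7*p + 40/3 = (p - 8)*(p - 1)*(p + 5/3)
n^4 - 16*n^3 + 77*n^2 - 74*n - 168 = (n - 7)*(n - 6)*(n - 4)*(n + 1)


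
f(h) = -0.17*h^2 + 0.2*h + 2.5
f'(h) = 0.2 - 0.34*h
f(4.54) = -0.10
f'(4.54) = -1.34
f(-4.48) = -1.81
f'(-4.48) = 1.72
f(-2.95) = 0.43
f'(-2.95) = 1.20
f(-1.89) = 1.51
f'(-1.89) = 0.84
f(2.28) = 2.07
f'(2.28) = -0.58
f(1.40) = 2.45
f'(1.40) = -0.28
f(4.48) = -0.02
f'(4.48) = -1.32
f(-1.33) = 1.93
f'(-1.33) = 0.65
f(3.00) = 1.57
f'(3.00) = -0.82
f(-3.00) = 0.37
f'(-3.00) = 1.22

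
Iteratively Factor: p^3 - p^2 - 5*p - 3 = (p + 1)*(p^2 - 2*p - 3) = (p + 1)^2*(p - 3)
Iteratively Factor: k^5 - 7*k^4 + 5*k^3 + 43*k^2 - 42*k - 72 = (k - 4)*(k^4 - 3*k^3 - 7*k^2 + 15*k + 18) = (k - 4)*(k - 3)*(k^3 - 7*k - 6) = (k - 4)*(k - 3)*(k + 1)*(k^2 - k - 6) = (k - 4)*(k - 3)^2*(k + 1)*(k + 2)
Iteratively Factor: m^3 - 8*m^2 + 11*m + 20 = (m - 4)*(m^2 - 4*m - 5) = (m - 4)*(m + 1)*(m - 5)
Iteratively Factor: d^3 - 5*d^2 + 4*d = (d - 4)*(d^2 - d) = d*(d - 4)*(d - 1)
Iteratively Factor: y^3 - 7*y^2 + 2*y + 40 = (y + 2)*(y^2 - 9*y + 20) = (y - 4)*(y + 2)*(y - 5)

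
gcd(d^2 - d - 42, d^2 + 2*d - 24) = d + 6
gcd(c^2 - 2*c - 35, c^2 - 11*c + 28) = c - 7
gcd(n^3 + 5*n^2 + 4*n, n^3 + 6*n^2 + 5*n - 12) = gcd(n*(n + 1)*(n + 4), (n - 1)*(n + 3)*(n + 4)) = n + 4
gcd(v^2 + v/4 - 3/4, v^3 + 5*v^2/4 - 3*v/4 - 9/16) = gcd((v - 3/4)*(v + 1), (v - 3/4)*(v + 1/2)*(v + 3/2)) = v - 3/4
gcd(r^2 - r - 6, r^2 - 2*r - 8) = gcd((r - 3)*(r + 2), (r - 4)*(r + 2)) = r + 2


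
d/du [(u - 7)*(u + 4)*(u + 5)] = 3*u^2 + 4*u - 43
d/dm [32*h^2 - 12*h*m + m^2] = -12*h + 2*m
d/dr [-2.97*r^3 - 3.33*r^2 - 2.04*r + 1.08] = -8.91*r^2 - 6.66*r - 2.04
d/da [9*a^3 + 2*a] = 27*a^2 + 2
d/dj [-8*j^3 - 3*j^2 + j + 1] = -24*j^2 - 6*j + 1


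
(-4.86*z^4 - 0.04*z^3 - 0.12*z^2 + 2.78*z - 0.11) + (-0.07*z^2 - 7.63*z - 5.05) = -4.86*z^4 - 0.04*z^3 - 0.19*z^2 - 4.85*z - 5.16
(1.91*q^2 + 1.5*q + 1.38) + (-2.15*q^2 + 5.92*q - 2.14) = -0.24*q^2 + 7.42*q - 0.76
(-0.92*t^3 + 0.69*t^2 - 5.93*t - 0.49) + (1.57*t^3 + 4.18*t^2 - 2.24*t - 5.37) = 0.65*t^3 + 4.87*t^2 - 8.17*t - 5.86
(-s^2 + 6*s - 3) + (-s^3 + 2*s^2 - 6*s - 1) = -s^3 + s^2 - 4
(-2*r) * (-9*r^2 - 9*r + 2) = 18*r^3 + 18*r^2 - 4*r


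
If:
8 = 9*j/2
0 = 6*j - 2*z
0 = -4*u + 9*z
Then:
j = 16/9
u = 12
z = 16/3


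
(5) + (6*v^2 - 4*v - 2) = 6*v^2 - 4*v + 3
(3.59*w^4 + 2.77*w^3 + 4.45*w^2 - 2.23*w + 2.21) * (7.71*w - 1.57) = 27.6789*w^5 + 15.7204*w^4 + 29.9606*w^3 - 24.1798*w^2 + 20.5402*w - 3.4697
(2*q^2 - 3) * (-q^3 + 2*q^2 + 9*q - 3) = -2*q^5 + 4*q^4 + 21*q^3 - 12*q^2 - 27*q + 9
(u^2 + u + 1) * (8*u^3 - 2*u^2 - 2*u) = 8*u^5 + 6*u^4 + 4*u^3 - 4*u^2 - 2*u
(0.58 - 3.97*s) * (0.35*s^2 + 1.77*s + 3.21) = -1.3895*s^3 - 6.8239*s^2 - 11.7171*s + 1.8618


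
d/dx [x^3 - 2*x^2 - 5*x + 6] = 3*x^2 - 4*x - 5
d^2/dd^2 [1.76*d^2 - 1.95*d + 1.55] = 3.52000000000000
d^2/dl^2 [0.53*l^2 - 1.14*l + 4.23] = 1.06000000000000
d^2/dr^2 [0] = 0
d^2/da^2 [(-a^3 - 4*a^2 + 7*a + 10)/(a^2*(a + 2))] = 2*(-2*a^4 + 21*a^3 + 102*a^2 + 188*a + 120)/(a^4*(a^3 + 6*a^2 + 12*a + 8))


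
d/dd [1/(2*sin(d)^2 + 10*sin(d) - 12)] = -(2*sin(d) + 5)*cos(d)/(2*(sin(d)^2 + 5*sin(d) - 6)^2)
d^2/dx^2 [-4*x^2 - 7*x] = -8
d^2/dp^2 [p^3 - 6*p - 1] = 6*p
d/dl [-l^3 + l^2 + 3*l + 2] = -3*l^2 + 2*l + 3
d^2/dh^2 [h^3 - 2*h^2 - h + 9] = 6*h - 4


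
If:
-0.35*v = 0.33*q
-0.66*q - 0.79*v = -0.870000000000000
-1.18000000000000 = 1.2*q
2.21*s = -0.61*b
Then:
No Solution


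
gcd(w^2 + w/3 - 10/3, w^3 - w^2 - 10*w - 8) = w + 2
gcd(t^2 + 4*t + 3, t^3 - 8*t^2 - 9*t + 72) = t + 3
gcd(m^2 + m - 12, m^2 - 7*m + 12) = m - 3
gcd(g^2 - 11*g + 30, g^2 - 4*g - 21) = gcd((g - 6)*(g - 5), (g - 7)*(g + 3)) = 1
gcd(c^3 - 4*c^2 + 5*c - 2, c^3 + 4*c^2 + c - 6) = c - 1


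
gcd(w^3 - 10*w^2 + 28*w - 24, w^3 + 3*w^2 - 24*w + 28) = w^2 - 4*w + 4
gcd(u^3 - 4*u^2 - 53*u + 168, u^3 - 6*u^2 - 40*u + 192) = u - 8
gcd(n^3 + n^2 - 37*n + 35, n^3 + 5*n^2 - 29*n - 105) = n^2 + 2*n - 35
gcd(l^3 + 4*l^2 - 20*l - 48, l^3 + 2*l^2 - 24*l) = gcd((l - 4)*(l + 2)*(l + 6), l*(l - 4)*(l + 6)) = l^2 + 2*l - 24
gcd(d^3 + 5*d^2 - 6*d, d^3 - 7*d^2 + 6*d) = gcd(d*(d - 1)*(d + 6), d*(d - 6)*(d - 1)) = d^2 - d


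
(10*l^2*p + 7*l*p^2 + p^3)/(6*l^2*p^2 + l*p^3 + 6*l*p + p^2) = (10*l^2 + 7*l*p + p^2)/(6*l^2*p + l*p^2 + 6*l + p)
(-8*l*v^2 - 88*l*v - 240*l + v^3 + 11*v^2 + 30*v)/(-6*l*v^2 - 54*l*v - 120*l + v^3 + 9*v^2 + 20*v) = (-8*l*v - 48*l + v^2 + 6*v)/(-6*l*v - 24*l + v^2 + 4*v)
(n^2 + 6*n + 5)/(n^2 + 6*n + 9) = (n^2 + 6*n + 5)/(n^2 + 6*n + 9)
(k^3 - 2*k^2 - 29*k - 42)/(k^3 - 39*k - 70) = (k + 3)/(k + 5)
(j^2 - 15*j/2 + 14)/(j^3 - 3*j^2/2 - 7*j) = (j - 4)/(j*(j + 2))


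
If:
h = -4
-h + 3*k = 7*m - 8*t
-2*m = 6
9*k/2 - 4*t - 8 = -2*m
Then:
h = -4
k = 1/4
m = -3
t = -103/32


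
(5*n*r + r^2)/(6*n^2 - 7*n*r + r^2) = r*(5*n + r)/(6*n^2 - 7*n*r + r^2)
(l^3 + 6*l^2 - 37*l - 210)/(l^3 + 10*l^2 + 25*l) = (l^2 + l - 42)/(l*(l + 5))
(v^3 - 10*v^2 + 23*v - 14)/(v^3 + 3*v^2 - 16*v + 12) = (v - 7)/(v + 6)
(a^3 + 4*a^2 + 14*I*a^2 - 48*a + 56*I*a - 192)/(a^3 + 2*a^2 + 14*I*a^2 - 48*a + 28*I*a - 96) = (a + 4)/(a + 2)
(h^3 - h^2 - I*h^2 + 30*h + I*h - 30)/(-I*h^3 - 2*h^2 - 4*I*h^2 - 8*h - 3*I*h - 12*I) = (I*h^3 + h^2*(1 - I) + h*(-1 + 30*I) - 30*I)/(h^3 + 2*h^2*(2 - I) + h*(3 - 8*I) + 12)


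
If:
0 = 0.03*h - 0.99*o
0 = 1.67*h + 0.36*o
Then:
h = 0.00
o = 0.00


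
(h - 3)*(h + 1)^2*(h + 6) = h^4 + 5*h^3 - 11*h^2 - 33*h - 18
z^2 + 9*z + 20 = (z + 4)*(z + 5)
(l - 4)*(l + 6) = l^2 + 2*l - 24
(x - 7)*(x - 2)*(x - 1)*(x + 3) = x^4 - 7*x^3 - 7*x^2 + 55*x - 42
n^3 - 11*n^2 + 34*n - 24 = (n - 6)*(n - 4)*(n - 1)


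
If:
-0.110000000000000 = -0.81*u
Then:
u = 0.14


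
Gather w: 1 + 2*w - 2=2*w - 1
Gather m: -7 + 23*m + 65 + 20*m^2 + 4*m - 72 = 20*m^2 + 27*m - 14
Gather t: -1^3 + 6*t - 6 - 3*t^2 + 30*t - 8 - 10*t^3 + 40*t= -10*t^3 - 3*t^2 + 76*t - 15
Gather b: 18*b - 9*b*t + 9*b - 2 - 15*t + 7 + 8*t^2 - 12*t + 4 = b*(27 - 9*t) + 8*t^2 - 27*t + 9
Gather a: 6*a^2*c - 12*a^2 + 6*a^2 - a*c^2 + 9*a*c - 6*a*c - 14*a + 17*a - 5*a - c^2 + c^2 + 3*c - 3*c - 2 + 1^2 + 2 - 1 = a^2*(6*c - 6) + a*(-c^2 + 3*c - 2)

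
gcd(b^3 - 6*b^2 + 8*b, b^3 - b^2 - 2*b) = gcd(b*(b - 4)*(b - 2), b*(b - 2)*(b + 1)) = b^2 - 2*b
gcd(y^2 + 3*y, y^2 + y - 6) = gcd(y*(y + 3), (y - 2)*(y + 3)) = y + 3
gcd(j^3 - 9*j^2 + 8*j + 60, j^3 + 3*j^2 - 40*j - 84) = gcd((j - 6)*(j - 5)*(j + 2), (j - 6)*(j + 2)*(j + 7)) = j^2 - 4*j - 12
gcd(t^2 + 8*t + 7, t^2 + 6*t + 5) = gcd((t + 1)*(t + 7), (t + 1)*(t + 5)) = t + 1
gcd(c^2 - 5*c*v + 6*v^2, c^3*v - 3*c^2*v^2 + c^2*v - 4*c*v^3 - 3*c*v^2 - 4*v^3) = 1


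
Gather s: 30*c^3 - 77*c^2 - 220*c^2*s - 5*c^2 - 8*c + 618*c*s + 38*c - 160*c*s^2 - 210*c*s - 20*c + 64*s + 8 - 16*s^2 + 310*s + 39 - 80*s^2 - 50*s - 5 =30*c^3 - 82*c^2 + 10*c + s^2*(-160*c - 96) + s*(-220*c^2 + 408*c + 324) + 42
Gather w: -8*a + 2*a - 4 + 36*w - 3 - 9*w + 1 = -6*a + 27*w - 6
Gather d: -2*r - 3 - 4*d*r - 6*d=d*(-4*r - 6) - 2*r - 3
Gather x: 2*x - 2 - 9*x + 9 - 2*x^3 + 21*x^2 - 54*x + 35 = -2*x^3 + 21*x^2 - 61*x + 42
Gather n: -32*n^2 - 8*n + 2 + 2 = -32*n^2 - 8*n + 4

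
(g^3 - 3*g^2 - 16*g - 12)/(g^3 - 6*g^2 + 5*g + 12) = (g^2 - 4*g - 12)/(g^2 - 7*g + 12)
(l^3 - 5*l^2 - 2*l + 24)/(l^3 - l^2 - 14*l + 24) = (l^2 - 2*l - 8)/(l^2 + 2*l - 8)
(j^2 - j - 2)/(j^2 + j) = (j - 2)/j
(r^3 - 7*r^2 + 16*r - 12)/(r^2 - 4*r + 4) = r - 3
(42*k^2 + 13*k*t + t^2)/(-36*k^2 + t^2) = (7*k + t)/(-6*k + t)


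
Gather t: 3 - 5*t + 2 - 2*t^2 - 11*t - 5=-2*t^2 - 16*t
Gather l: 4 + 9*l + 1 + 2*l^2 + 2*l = 2*l^2 + 11*l + 5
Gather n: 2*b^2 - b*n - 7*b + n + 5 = 2*b^2 - 7*b + n*(1 - b) + 5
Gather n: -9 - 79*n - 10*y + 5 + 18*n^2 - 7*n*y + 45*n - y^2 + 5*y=18*n^2 + n*(-7*y - 34) - y^2 - 5*y - 4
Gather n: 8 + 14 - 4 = 18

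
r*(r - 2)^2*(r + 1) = r^4 - 3*r^3 + 4*r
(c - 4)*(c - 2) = c^2 - 6*c + 8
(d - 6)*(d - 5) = d^2 - 11*d + 30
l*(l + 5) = l^2 + 5*l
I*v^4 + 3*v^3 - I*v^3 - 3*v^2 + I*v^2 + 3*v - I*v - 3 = (v - 3*I)*(v - I)*(v + I)*(I*v - I)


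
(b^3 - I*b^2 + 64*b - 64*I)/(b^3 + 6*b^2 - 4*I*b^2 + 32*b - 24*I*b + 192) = (b^2 + 7*I*b + 8)/(b^2 + b*(6 + 4*I) + 24*I)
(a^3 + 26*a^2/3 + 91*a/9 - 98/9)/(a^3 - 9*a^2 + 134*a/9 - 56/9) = (3*a^2 + 28*a + 49)/(3*a^2 - 25*a + 28)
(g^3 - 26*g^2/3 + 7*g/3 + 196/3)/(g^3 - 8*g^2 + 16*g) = (3*g^2 - 14*g - 49)/(3*g*(g - 4))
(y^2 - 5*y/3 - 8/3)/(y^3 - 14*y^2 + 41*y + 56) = (y - 8/3)/(y^2 - 15*y + 56)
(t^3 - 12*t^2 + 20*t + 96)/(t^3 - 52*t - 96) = (t - 6)/(t + 6)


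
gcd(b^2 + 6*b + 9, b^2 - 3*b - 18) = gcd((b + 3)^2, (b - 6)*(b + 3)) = b + 3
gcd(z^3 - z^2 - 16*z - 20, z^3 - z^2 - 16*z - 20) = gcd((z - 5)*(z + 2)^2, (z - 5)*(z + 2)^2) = z^3 - z^2 - 16*z - 20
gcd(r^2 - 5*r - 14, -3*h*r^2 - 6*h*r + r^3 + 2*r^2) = r + 2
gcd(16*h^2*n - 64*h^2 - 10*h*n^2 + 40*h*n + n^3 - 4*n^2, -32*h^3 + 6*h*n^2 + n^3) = 2*h - n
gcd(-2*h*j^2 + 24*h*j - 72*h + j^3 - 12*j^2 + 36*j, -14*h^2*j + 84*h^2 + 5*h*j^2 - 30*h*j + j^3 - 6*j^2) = 2*h*j - 12*h - j^2 + 6*j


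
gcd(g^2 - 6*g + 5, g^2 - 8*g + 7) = g - 1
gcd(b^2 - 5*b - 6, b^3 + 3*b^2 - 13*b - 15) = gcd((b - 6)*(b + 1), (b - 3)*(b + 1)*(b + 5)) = b + 1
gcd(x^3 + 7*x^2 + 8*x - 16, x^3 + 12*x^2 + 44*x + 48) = x + 4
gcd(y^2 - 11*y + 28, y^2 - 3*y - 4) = y - 4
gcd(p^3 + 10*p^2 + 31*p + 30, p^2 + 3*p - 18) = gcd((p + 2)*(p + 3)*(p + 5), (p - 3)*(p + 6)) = 1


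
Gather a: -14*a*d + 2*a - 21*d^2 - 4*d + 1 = a*(2 - 14*d) - 21*d^2 - 4*d + 1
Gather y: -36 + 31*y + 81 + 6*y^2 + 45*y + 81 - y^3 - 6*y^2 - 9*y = -y^3 + 67*y + 126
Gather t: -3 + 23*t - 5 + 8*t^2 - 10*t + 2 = 8*t^2 + 13*t - 6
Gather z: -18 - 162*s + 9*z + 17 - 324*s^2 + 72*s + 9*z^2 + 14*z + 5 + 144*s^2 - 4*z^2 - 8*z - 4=-180*s^2 - 90*s + 5*z^2 + 15*z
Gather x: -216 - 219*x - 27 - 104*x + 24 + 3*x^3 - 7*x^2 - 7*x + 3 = 3*x^3 - 7*x^2 - 330*x - 216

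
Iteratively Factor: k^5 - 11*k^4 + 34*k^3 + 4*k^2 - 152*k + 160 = (k - 5)*(k^4 - 6*k^3 + 4*k^2 + 24*k - 32) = (k - 5)*(k - 2)*(k^3 - 4*k^2 - 4*k + 16) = (k - 5)*(k - 2)^2*(k^2 - 2*k - 8) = (k - 5)*(k - 2)^2*(k + 2)*(k - 4)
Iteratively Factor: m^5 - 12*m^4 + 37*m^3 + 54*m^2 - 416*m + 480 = (m - 4)*(m^4 - 8*m^3 + 5*m^2 + 74*m - 120) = (m - 4)*(m + 3)*(m^3 - 11*m^2 + 38*m - 40) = (m - 5)*(m - 4)*(m + 3)*(m^2 - 6*m + 8) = (m - 5)*(m - 4)*(m - 2)*(m + 3)*(m - 4)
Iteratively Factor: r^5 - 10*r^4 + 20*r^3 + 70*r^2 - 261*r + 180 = (r - 1)*(r^4 - 9*r^3 + 11*r^2 + 81*r - 180) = (r - 4)*(r - 1)*(r^3 - 5*r^2 - 9*r + 45) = (r - 4)*(r - 1)*(r + 3)*(r^2 - 8*r + 15) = (r - 5)*(r - 4)*(r - 1)*(r + 3)*(r - 3)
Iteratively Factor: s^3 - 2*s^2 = (s)*(s^2 - 2*s) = s*(s - 2)*(s)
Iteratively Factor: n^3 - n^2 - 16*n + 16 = (n + 4)*(n^2 - 5*n + 4) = (n - 4)*(n + 4)*(n - 1)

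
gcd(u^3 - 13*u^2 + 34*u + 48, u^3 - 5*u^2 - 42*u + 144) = u - 8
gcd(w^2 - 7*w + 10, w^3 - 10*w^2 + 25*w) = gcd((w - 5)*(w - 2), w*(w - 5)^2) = w - 5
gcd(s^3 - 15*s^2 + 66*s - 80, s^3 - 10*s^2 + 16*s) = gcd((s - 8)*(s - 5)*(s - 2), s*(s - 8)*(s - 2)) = s^2 - 10*s + 16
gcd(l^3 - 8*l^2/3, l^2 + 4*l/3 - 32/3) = l - 8/3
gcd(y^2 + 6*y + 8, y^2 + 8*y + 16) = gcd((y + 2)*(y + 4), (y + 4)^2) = y + 4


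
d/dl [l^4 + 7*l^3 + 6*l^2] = l*(4*l^2 + 21*l + 12)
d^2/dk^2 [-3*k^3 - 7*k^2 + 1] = -18*k - 14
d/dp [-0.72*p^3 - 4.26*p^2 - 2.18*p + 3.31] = -2.16*p^2 - 8.52*p - 2.18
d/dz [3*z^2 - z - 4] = 6*z - 1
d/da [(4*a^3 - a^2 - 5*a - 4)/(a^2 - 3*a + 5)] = (4*a^4 - 24*a^3 + 68*a^2 - 2*a - 37)/(a^4 - 6*a^3 + 19*a^2 - 30*a + 25)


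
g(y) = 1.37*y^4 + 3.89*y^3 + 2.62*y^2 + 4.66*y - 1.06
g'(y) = 5.48*y^3 + 11.67*y^2 + 5.24*y + 4.66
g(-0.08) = -1.42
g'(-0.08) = 4.31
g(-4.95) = 390.77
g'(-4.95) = -399.99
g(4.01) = 664.83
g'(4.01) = 566.68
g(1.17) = 16.78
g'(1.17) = 35.54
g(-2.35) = -6.24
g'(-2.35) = -14.33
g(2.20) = 95.39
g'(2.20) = 131.02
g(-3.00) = 14.48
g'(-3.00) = -53.99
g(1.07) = 13.49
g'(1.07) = 30.34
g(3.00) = 252.50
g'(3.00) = 273.37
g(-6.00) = 1000.58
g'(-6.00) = -790.34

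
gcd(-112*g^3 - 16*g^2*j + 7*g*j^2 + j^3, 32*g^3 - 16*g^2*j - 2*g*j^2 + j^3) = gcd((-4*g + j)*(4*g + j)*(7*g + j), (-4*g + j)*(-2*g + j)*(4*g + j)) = 16*g^2 - j^2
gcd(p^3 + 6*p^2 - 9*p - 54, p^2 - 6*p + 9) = p - 3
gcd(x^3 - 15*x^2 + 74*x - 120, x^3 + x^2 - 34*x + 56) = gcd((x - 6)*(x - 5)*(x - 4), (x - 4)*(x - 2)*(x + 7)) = x - 4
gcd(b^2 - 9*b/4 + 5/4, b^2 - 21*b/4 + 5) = b - 5/4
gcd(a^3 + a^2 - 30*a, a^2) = a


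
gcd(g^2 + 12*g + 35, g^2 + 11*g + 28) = g + 7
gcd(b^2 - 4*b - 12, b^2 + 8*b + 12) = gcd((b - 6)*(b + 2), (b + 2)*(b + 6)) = b + 2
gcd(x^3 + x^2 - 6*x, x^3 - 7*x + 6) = x^2 + x - 6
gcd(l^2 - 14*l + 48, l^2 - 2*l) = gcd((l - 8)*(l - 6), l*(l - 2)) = 1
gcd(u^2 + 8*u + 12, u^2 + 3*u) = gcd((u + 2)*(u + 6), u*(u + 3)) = 1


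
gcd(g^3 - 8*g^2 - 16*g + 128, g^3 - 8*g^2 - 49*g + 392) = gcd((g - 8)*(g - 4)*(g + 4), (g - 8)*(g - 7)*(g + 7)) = g - 8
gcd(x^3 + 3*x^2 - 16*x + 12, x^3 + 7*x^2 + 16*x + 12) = 1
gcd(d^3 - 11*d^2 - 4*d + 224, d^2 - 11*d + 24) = d - 8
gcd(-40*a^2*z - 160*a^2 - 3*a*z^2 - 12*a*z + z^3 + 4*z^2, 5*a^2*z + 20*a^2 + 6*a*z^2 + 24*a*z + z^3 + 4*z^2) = 5*a*z + 20*a + z^2 + 4*z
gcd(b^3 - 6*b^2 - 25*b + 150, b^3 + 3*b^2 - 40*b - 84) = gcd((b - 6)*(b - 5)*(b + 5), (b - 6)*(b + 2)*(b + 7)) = b - 6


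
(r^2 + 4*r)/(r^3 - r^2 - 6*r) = (r + 4)/(r^2 - r - 6)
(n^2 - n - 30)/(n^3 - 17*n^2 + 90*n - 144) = (n + 5)/(n^2 - 11*n + 24)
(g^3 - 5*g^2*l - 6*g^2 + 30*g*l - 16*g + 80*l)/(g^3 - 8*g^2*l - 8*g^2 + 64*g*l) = (g^2 - 5*g*l + 2*g - 10*l)/(g*(g - 8*l))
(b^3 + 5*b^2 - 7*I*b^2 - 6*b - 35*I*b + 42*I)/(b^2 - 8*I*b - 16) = (b^3 + b^2*(5 - 7*I) - b*(6 + 35*I) + 42*I)/(b^2 - 8*I*b - 16)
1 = 1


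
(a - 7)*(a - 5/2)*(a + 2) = a^3 - 15*a^2/2 - 3*a/2 + 35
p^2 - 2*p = p*(p - 2)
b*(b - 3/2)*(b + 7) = b^3 + 11*b^2/2 - 21*b/2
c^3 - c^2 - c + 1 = (c - 1)^2*(c + 1)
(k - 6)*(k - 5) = k^2 - 11*k + 30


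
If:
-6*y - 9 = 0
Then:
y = -3/2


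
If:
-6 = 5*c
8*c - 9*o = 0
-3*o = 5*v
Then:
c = -6/5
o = -16/15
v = 16/25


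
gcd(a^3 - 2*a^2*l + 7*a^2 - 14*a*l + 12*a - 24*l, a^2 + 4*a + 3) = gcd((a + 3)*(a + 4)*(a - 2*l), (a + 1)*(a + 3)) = a + 3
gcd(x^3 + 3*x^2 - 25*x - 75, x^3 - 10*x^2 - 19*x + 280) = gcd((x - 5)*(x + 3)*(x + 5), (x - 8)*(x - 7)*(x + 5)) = x + 5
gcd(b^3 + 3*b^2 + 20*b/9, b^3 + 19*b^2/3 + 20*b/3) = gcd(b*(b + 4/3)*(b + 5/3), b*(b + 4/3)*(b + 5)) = b^2 + 4*b/3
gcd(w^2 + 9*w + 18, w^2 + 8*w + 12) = w + 6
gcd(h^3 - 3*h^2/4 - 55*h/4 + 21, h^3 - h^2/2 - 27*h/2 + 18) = h^2 + h - 12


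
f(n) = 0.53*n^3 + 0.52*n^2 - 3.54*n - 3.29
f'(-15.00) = 338.61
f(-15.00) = -1621.94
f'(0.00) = -3.54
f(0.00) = -3.29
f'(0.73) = -1.93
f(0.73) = -5.39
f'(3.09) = 14.86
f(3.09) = 6.37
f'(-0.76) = -3.41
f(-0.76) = -0.53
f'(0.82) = -1.62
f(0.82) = -5.55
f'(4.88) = 39.40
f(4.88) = 53.41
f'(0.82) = -1.62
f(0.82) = -5.55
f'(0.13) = -3.38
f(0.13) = -3.74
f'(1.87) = 3.96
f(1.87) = -4.63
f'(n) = 1.59*n^2 + 1.04*n - 3.54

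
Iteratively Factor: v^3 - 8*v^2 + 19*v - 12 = (v - 4)*(v^2 - 4*v + 3) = (v - 4)*(v - 3)*(v - 1)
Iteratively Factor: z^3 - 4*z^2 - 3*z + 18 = (z - 3)*(z^2 - z - 6) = (z - 3)^2*(z + 2)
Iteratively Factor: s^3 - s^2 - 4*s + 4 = (s - 2)*(s^2 + s - 2) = (s - 2)*(s + 2)*(s - 1)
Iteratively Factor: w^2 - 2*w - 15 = (w - 5)*(w + 3)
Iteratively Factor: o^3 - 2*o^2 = (o - 2)*(o^2) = o*(o - 2)*(o)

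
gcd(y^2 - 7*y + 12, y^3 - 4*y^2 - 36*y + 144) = y - 4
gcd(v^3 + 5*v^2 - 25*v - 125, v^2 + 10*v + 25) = v^2 + 10*v + 25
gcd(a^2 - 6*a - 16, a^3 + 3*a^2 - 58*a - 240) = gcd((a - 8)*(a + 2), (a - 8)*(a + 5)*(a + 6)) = a - 8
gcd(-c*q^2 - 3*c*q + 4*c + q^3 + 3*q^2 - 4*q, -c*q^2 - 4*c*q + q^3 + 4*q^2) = -c*q - 4*c + q^2 + 4*q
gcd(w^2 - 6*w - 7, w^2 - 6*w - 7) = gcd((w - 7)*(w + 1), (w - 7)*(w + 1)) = w^2 - 6*w - 7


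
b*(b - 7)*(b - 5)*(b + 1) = b^4 - 11*b^3 + 23*b^2 + 35*b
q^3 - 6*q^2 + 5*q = q*(q - 5)*(q - 1)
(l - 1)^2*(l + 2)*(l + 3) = l^4 + 3*l^3 - 3*l^2 - 7*l + 6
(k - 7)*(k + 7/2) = k^2 - 7*k/2 - 49/2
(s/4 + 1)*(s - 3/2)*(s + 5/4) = s^3/4 + 15*s^2/16 - 23*s/32 - 15/8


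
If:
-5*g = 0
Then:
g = 0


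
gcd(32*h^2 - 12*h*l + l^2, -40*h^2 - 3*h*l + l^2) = 8*h - l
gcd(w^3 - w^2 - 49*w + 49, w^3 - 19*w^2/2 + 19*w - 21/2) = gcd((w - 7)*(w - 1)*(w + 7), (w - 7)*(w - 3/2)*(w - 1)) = w^2 - 8*w + 7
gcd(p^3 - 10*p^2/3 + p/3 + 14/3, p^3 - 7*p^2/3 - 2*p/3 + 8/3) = p^2 - p - 2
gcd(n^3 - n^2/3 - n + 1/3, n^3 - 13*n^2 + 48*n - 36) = n - 1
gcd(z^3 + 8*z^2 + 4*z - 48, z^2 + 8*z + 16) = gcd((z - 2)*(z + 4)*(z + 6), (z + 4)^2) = z + 4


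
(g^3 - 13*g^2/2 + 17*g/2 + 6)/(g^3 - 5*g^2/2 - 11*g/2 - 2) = (g - 3)/(g + 1)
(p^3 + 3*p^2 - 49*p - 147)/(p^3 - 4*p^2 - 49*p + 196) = (p + 3)/(p - 4)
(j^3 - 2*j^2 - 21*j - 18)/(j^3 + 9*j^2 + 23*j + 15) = (j - 6)/(j + 5)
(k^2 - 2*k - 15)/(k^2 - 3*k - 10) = (k + 3)/(k + 2)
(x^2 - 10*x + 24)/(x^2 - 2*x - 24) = (x - 4)/(x + 4)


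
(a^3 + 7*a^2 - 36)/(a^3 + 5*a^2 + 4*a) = (a^3 + 7*a^2 - 36)/(a*(a^2 + 5*a + 4))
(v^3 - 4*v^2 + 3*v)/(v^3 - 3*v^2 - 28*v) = (-v^2 + 4*v - 3)/(-v^2 + 3*v + 28)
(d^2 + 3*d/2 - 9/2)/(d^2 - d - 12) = (d - 3/2)/(d - 4)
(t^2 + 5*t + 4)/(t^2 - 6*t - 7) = (t + 4)/(t - 7)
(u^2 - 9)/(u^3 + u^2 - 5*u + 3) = (u - 3)/(u^2 - 2*u + 1)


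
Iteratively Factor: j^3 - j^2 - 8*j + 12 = (j + 3)*(j^2 - 4*j + 4) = (j - 2)*(j + 3)*(j - 2)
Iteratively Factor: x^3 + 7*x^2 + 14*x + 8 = (x + 4)*(x^2 + 3*x + 2) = (x + 1)*(x + 4)*(x + 2)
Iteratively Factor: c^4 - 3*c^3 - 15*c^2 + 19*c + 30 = (c - 5)*(c^3 + 2*c^2 - 5*c - 6) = (c - 5)*(c + 3)*(c^2 - c - 2) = (c - 5)*(c - 2)*(c + 3)*(c + 1)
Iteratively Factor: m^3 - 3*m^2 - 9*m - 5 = (m + 1)*(m^2 - 4*m - 5) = (m - 5)*(m + 1)*(m + 1)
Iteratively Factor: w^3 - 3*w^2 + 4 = (w - 2)*(w^2 - w - 2) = (w - 2)*(w + 1)*(w - 2)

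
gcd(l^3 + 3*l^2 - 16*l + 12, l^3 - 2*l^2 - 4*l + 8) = l - 2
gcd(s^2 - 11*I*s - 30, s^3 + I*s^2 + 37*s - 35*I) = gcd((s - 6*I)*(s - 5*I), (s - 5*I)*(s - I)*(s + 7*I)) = s - 5*I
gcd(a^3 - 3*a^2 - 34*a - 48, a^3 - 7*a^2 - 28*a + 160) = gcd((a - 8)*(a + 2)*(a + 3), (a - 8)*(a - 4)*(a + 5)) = a - 8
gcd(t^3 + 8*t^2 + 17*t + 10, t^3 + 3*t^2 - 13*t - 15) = t^2 + 6*t + 5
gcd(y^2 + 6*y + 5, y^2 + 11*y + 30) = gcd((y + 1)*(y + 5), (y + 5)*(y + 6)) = y + 5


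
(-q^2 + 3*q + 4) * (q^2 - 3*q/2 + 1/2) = -q^4 + 9*q^3/2 - q^2 - 9*q/2 + 2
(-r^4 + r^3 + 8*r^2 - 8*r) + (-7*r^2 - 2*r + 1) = -r^4 + r^3 + r^2 - 10*r + 1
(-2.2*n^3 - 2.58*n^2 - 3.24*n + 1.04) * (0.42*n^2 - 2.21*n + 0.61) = -0.924*n^5 + 3.7784*n^4 + 2.999*n^3 + 6.0234*n^2 - 4.2748*n + 0.6344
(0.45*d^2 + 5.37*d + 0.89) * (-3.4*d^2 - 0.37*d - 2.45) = -1.53*d^4 - 18.4245*d^3 - 6.1154*d^2 - 13.4858*d - 2.1805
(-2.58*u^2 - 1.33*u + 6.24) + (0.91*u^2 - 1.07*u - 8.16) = -1.67*u^2 - 2.4*u - 1.92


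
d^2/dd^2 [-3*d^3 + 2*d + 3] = -18*d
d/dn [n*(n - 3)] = 2*n - 3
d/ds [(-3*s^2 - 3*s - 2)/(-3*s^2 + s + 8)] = 2*(-6*s^2 - 30*s - 11)/(9*s^4 - 6*s^3 - 47*s^2 + 16*s + 64)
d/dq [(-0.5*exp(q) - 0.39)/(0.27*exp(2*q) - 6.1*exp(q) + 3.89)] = (0.135*exp(2*q) + 0.2106*exp(q) - 4.324)*exp(q)/(0.0729*exp(4*q) - 3.294*exp(3*q) + 39.3106*exp(2*q) - 47.458*exp(q) + 15.1321)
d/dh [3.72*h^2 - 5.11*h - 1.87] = 7.44*h - 5.11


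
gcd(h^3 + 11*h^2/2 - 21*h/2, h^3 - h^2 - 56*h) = h^2 + 7*h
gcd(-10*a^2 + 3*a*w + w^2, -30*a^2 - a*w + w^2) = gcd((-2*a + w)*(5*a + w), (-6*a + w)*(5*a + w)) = 5*a + w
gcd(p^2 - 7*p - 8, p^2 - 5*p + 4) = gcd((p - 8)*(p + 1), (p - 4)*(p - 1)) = 1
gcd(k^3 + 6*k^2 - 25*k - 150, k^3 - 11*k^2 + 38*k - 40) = k - 5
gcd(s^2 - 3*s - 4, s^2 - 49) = 1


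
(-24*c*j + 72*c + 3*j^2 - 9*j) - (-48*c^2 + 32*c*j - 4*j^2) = 48*c^2 - 56*c*j + 72*c + 7*j^2 - 9*j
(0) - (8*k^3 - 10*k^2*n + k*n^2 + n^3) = -8*k^3 + 10*k^2*n - k*n^2 - n^3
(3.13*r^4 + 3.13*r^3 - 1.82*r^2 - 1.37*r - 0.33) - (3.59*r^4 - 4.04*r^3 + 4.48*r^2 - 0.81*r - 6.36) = -0.46*r^4 + 7.17*r^3 - 6.3*r^2 - 0.56*r + 6.03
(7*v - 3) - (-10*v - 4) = 17*v + 1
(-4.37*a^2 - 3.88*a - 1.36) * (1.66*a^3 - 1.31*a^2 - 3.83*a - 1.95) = -7.2542*a^5 - 0.716099999999999*a^4 + 19.5623*a^3 + 25.1635*a^2 + 12.7748*a + 2.652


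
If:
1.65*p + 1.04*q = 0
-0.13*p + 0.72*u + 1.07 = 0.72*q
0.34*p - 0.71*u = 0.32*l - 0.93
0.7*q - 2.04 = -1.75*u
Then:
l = 0.77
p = -1.30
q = 2.06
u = 0.34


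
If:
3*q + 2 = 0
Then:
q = -2/3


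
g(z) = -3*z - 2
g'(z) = -3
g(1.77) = -7.31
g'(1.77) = -3.00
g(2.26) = -8.78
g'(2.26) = -3.00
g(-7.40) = 20.20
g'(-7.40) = -3.00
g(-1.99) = 3.97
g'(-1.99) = -3.00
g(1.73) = -7.19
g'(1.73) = -3.00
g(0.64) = -3.92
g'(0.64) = -3.00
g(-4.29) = 10.87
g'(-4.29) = -3.00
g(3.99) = -13.97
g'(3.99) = -3.00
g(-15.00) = 43.00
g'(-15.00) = -3.00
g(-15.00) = 43.00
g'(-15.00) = -3.00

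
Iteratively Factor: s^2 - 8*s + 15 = (s - 5)*(s - 3)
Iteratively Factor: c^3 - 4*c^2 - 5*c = (c)*(c^2 - 4*c - 5) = c*(c + 1)*(c - 5)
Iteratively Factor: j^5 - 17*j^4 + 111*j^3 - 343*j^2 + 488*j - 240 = (j - 4)*(j^4 - 13*j^3 + 59*j^2 - 107*j + 60) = (j - 4)*(j - 1)*(j^3 - 12*j^2 + 47*j - 60) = (j - 5)*(j - 4)*(j - 1)*(j^2 - 7*j + 12) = (j - 5)*(j - 4)*(j - 3)*(j - 1)*(j - 4)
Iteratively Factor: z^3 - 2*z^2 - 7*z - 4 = (z + 1)*(z^2 - 3*z - 4) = (z - 4)*(z + 1)*(z + 1)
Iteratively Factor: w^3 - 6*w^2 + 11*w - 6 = (w - 2)*(w^2 - 4*w + 3) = (w - 3)*(w - 2)*(w - 1)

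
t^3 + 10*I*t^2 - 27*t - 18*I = (t + I)*(t + 3*I)*(t + 6*I)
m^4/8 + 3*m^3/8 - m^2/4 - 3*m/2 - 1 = (m/4 + 1/2)*(m/2 + 1)*(m - 2)*(m + 1)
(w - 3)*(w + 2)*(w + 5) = w^3 + 4*w^2 - 11*w - 30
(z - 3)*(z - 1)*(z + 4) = z^3 - 13*z + 12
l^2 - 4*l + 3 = (l - 3)*(l - 1)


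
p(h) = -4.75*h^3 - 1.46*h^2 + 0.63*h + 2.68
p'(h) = -14.25*h^2 - 2.92*h + 0.63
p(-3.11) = 129.48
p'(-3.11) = -128.12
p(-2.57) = 72.05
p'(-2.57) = -85.99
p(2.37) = -67.26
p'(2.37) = -86.33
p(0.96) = -2.26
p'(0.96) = -15.31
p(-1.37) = 11.29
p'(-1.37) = -22.12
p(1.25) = -8.09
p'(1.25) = -25.29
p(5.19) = -697.42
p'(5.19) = -398.36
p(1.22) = -7.35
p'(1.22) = -24.14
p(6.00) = -1072.10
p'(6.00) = -529.89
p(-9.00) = 3341.50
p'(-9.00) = -1127.34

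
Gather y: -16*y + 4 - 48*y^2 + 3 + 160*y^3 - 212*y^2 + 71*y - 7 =160*y^3 - 260*y^2 + 55*y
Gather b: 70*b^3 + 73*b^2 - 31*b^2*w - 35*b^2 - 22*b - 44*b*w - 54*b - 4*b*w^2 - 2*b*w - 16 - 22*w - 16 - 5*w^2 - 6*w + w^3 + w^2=70*b^3 + b^2*(38 - 31*w) + b*(-4*w^2 - 46*w - 76) + w^3 - 4*w^2 - 28*w - 32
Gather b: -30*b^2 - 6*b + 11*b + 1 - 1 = -30*b^2 + 5*b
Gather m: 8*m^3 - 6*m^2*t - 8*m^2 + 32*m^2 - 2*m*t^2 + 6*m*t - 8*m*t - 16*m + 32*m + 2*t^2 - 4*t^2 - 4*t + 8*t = 8*m^3 + m^2*(24 - 6*t) + m*(-2*t^2 - 2*t + 16) - 2*t^2 + 4*t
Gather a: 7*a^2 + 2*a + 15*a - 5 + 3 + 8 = 7*a^2 + 17*a + 6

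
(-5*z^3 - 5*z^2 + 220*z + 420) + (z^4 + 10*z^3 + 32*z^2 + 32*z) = z^4 + 5*z^3 + 27*z^2 + 252*z + 420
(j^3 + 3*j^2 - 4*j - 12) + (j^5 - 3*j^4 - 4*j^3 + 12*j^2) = j^5 - 3*j^4 - 3*j^3 + 15*j^2 - 4*j - 12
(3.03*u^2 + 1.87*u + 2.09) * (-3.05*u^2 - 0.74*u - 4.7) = -9.2415*u^4 - 7.9457*u^3 - 21.9993*u^2 - 10.3356*u - 9.823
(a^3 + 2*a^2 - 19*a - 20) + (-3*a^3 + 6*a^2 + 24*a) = -2*a^3 + 8*a^2 + 5*a - 20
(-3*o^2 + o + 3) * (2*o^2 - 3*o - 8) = -6*o^4 + 11*o^3 + 27*o^2 - 17*o - 24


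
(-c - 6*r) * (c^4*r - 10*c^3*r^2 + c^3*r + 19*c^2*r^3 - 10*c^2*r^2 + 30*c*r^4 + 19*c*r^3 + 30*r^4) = -c^5*r + 4*c^4*r^2 - c^4*r + 41*c^3*r^3 + 4*c^3*r^2 - 144*c^2*r^4 + 41*c^2*r^3 - 180*c*r^5 - 144*c*r^4 - 180*r^5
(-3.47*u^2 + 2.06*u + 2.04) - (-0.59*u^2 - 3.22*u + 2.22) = -2.88*u^2 + 5.28*u - 0.18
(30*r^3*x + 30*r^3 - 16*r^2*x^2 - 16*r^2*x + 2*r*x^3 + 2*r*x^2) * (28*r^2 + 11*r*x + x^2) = 840*r^5*x + 840*r^5 - 118*r^4*x^2 - 118*r^4*x - 90*r^3*x^3 - 90*r^3*x^2 + 6*r^2*x^4 + 6*r^2*x^3 + 2*r*x^5 + 2*r*x^4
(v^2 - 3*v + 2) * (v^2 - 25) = v^4 - 3*v^3 - 23*v^2 + 75*v - 50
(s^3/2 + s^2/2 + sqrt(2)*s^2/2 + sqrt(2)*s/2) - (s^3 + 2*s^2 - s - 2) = -s^3/2 - 3*s^2/2 + sqrt(2)*s^2/2 + sqrt(2)*s/2 + s + 2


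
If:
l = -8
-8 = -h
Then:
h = 8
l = -8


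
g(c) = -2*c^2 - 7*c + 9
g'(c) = -4*c - 7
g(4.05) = -52.16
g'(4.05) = -23.20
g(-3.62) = 8.13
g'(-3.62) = 7.48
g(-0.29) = 10.86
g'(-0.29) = -5.84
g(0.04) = 8.72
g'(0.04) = -7.16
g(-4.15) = 3.60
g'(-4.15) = 9.60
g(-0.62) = 12.57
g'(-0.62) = -4.52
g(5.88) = -101.31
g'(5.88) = -30.52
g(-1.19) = 14.50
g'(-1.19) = -2.24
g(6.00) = -105.00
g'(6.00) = -31.00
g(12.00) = -363.00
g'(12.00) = -55.00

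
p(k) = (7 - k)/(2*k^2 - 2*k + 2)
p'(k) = (2 - 4*k)*(7 - k)/(2*k^2 - 2*k + 2)^2 - 1/(2*k^2 - 2*k + 2) = (-k^2 + k + (k - 7)*(2*k - 1) - 1)/(2*(k^2 - k + 1)^2)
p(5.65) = 0.02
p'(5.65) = -0.03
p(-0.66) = 1.83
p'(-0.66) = 1.78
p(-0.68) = 1.79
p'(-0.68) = 1.74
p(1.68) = 1.24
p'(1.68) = -1.60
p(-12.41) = 0.06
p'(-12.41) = 0.01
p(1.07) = 2.76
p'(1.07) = -3.39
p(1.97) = 0.86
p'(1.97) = -1.04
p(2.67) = 0.40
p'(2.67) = -0.41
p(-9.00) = 0.09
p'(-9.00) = 0.01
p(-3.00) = 0.38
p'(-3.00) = 0.17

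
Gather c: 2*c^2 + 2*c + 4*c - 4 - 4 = 2*c^2 + 6*c - 8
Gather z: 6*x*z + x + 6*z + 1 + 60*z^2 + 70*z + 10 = x + 60*z^2 + z*(6*x + 76) + 11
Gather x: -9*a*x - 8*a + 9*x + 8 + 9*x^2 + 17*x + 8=-8*a + 9*x^2 + x*(26 - 9*a) + 16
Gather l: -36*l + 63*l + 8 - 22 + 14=27*l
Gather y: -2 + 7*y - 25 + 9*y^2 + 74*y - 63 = 9*y^2 + 81*y - 90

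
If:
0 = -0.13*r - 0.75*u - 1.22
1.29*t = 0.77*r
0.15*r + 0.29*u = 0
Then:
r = 4.73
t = 2.82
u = -2.45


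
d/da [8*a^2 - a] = 16*a - 1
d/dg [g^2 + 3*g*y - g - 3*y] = 2*g + 3*y - 1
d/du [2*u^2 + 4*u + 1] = 4*u + 4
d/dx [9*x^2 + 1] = 18*x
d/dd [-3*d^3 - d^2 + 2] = d*(-9*d - 2)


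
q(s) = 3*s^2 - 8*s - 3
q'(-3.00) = -26.00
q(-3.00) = 48.00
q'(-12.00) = -80.00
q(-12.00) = 525.00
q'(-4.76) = -36.56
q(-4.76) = 103.05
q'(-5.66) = -41.96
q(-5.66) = 138.39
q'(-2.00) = -20.00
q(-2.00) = 25.00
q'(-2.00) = -20.00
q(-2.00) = 25.00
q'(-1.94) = -19.64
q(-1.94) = 23.81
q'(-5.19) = -39.14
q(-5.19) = 119.33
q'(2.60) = 7.60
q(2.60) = -3.52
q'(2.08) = 4.48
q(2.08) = -6.66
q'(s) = 6*s - 8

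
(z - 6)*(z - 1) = z^2 - 7*z + 6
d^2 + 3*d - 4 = (d - 1)*(d + 4)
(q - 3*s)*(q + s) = q^2 - 2*q*s - 3*s^2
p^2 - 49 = (p - 7)*(p + 7)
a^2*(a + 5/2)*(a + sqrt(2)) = a^4 + sqrt(2)*a^3 + 5*a^3/2 + 5*sqrt(2)*a^2/2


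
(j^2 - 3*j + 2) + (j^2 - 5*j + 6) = 2*j^2 - 8*j + 8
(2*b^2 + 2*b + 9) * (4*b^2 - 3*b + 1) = 8*b^4 + 2*b^3 + 32*b^2 - 25*b + 9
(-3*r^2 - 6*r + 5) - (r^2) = -4*r^2 - 6*r + 5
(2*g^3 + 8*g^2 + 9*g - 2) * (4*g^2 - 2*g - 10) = 8*g^5 + 28*g^4 - 106*g^2 - 86*g + 20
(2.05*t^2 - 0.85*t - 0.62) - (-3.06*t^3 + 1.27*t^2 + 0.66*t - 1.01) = 3.06*t^3 + 0.78*t^2 - 1.51*t + 0.39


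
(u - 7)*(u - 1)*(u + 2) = u^3 - 6*u^2 - 9*u + 14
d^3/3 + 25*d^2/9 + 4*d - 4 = (d/3 + 1)*(d - 2/3)*(d + 6)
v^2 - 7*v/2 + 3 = (v - 2)*(v - 3/2)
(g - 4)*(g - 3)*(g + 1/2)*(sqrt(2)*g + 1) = sqrt(2)*g^4 - 13*sqrt(2)*g^3/2 + g^3 - 13*g^2/2 + 17*sqrt(2)*g^2/2 + 6*sqrt(2)*g + 17*g/2 + 6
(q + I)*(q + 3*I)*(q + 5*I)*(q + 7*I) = q^4 + 16*I*q^3 - 86*q^2 - 176*I*q + 105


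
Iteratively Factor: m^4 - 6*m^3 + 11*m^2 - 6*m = (m - 2)*(m^3 - 4*m^2 + 3*m) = (m - 2)*(m - 1)*(m^2 - 3*m) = m*(m - 2)*(m - 1)*(m - 3)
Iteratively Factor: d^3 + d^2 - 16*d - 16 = (d + 4)*(d^2 - 3*d - 4) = (d - 4)*(d + 4)*(d + 1)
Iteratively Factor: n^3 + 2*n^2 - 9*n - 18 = (n - 3)*(n^2 + 5*n + 6) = (n - 3)*(n + 2)*(n + 3)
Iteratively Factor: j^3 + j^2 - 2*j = (j - 1)*(j^2 + 2*j) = j*(j - 1)*(j + 2)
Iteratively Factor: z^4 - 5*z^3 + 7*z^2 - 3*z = (z - 1)*(z^3 - 4*z^2 + 3*z) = z*(z - 1)*(z^2 - 4*z + 3) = z*(z - 3)*(z - 1)*(z - 1)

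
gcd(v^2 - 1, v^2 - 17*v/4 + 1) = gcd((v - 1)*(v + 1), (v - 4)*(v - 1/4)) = 1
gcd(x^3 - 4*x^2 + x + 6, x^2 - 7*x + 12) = x - 3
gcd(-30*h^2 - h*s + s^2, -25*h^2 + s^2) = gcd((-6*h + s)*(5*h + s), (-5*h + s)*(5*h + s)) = 5*h + s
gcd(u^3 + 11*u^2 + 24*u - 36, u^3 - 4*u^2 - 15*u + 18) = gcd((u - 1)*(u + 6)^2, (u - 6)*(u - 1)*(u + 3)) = u - 1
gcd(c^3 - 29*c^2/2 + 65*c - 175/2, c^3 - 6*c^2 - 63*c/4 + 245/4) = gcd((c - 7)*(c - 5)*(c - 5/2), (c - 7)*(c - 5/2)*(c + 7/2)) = c^2 - 19*c/2 + 35/2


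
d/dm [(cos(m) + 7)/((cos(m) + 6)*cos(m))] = (sin(m) + 42*sin(m)/cos(m)^2 + 14*tan(m))/(cos(m) + 6)^2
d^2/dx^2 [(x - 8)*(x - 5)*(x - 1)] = 6*x - 28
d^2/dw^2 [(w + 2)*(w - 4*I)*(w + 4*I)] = 6*w + 4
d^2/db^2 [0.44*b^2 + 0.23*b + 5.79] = 0.880000000000000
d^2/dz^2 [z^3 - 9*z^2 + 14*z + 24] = 6*z - 18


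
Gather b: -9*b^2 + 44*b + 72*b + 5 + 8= -9*b^2 + 116*b + 13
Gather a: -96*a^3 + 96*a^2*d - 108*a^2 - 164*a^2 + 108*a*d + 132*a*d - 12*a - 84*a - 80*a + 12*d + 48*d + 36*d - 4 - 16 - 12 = -96*a^3 + a^2*(96*d - 272) + a*(240*d - 176) + 96*d - 32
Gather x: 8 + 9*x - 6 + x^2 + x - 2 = x^2 + 10*x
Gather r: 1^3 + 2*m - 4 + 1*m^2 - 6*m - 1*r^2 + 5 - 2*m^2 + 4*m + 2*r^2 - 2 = -m^2 + r^2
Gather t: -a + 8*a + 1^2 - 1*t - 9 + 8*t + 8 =7*a + 7*t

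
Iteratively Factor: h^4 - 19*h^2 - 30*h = (h)*(h^3 - 19*h - 30) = h*(h + 3)*(h^2 - 3*h - 10) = h*(h + 2)*(h + 3)*(h - 5)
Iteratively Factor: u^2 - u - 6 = (u - 3)*(u + 2)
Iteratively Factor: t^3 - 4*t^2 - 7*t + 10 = (t - 1)*(t^2 - 3*t - 10) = (t - 5)*(t - 1)*(t + 2)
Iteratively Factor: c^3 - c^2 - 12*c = (c - 4)*(c^2 + 3*c) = (c - 4)*(c + 3)*(c)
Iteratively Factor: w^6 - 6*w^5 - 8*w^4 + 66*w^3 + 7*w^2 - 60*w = (w + 3)*(w^5 - 9*w^4 + 19*w^3 + 9*w^2 - 20*w) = (w - 4)*(w + 3)*(w^4 - 5*w^3 - w^2 + 5*w) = (w - 4)*(w - 1)*(w + 3)*(w^3 - 4*w^2 - 5*w) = (w - 5)*(w - 4)*(w - 1)*(w + 3)*(w^2 + w) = (w - 5)*(w - 4)*(w - 1)*(w + 1)*(w + 3)*(w)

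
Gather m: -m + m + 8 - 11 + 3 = 0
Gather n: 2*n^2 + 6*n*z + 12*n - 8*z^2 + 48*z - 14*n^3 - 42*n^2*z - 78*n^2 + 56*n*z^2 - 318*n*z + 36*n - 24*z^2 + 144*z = -14*n^3 + n^2*(-42*z - 76) + n*(56*z^2 - 312*z + 48) - 32*z^2 + 192*z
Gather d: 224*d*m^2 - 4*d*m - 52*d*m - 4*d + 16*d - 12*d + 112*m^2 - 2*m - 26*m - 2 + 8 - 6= d*(224*m^2 - 56*m) + 112*m^2 - 28*m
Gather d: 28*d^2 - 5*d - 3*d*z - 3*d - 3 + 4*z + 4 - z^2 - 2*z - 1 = 28*d^2 + d*(-3*z - 8) - z^2 + 2*z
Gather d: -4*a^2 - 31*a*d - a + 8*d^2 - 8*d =-4*a^2 - a + 8*d^2 + d*(-31*a - 8)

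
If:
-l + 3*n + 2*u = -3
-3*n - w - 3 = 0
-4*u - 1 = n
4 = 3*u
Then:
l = -40/3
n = -19/3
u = 4/3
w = 16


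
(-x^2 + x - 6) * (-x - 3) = x^3 + 2*x^2 + 3*x + 18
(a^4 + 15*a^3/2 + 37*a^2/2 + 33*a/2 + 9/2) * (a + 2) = a^5 + 19*a^4/2 + 67*a^3/2 + 107*a^2/2 + 75*a/2 + 9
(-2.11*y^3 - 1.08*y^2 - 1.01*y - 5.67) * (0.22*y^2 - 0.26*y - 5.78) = -0.4642*y^5 + 0.311*y^4 + 12.2544*y^3 + 5.2576*y^2 + 7.312*y + 32.7726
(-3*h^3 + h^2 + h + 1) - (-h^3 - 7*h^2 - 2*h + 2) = -2*h^3 + 8*h^2 + 3*h - 1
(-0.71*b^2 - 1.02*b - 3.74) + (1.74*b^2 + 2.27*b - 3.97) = 1.03*b^2 + 1.25*b - 7.71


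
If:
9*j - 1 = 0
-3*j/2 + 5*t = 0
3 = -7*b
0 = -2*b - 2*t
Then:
No Solution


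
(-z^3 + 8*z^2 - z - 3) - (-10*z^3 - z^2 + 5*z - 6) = 9*z^3 + 9*z^2 - 6*z + 3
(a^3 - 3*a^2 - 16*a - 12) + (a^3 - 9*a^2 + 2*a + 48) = 2*a^3 - 12*a^2 - 14*a + 36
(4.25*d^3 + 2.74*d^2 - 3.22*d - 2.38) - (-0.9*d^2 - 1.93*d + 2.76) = 4.25*d^3 + 3.64*d^2 - 1.29*d - 5.14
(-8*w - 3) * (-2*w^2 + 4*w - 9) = 16*w^3 - 26*w^2 + 60*w + 27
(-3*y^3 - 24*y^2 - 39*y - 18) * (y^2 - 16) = -3*y^5 - 24*y^4 + 9*y^3 + 366*y^2 + 624*y + 288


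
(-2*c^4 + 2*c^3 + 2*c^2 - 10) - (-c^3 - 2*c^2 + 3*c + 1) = -2*c^4 + 3*c^3 + 4*c^2 - 3*c - 11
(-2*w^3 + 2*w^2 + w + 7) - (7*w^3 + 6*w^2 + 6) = -9*w^3 - 4*w^2 + w + 1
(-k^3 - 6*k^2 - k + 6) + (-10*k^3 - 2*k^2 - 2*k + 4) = -11*k^3 - 8*k^2 - 3*k + 10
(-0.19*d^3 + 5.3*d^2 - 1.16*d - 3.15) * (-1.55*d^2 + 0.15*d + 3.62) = 0.2945*d^5 - 8.2435*d^4 + 1.9052*d^3 + 23.8945*d^2 - 4.6717*d - 11.403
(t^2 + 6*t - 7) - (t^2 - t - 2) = 7*t - 5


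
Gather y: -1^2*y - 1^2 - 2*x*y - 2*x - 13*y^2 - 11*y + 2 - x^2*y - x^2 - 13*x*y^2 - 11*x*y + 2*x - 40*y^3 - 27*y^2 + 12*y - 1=-x^2 - 40*y^3 + y^2*(-13*x - 40) + y*(-x^2 - 13*x)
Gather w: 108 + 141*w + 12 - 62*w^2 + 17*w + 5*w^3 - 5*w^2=5*w^3 - 67*w^2 + 158*w + 120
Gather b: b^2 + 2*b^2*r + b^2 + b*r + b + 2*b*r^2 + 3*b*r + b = b^2*(2*r + 2) + b*(2*r^2 + 4*r + 2)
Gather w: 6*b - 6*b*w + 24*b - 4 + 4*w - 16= 30*b + w*(4 - 6*b) - 20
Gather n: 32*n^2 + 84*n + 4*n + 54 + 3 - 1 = 32*n^2 + 88*n + 56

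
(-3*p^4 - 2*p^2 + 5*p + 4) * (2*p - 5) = -6*p^5 + 15*p^4 - 4*p^3 + 20*p^2 - 17*p - 20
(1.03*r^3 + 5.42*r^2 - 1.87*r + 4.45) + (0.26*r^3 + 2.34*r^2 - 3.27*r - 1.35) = 1.29*r^3 + 7.76*r^2 - 5.14*r + 3.1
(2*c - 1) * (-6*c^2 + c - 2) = -12*c^3 + 8*c^2 - 5*c + 2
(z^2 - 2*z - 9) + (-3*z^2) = -2*z^2 - 2*z - 9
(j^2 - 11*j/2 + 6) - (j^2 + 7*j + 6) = -25*j/2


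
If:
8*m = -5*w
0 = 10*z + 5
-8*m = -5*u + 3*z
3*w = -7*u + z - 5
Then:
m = -17/32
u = -23/20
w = 17/20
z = -1/2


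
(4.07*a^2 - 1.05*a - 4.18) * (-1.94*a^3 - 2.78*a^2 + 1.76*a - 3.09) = -7.8958*a^5 - 9.2776*a^4 + 18.1914*a^3 - 2.8039*a^2 - 4.1123*a + 12.9162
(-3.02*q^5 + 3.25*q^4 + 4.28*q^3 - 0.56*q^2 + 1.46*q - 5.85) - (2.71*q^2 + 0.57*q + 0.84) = -3.02*q^5 + 3.25*q^4 + 4.28*q^3 - 3.27*q^2 + 0.89*q - 6.69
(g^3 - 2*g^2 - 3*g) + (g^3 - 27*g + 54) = 2*g^3 - 2*g^2 - 30*g + 54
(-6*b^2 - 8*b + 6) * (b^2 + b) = -6*b^4 - 14*b^3 - 2*b^2 + 6*b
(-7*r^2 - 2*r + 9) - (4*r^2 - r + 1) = -11*r^2 - r + 8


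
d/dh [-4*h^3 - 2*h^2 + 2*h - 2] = -12*h^2 - 4*h + 2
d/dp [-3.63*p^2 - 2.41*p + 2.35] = -7.26*p - 2.41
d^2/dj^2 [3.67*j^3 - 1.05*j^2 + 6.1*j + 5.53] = 22.02*j - 2.1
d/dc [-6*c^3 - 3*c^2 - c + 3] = -18*c^2 - 6*c - 1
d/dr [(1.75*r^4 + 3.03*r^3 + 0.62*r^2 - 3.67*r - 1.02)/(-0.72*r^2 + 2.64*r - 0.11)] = (-2.52*r^5 + 11.6784*r^4 + 15.2284*r^3 - 2.0055*r^2 - 1.6052*r + 3.0965)/(0.5184*r^4 - 3.8016*r^3 + 7.128*r^2 - 0.5808*r + 0.0121)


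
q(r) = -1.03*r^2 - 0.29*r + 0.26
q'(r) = -2.06*r - 0.29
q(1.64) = -2.99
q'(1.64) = -3.67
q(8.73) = -80.77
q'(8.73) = -18.27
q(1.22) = -1.63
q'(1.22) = -2.80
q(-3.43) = -10.86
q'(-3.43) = 6.78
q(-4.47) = -19.02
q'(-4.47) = 8.92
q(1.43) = -2.26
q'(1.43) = -3.24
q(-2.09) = -3.63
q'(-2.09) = 4.02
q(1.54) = -2.63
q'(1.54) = -3.46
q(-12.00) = -144.58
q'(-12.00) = 24.43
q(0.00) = 0.26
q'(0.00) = -0.29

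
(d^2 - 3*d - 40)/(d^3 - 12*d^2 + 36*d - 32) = (d + 5)/(d^2 - 4*d + 4)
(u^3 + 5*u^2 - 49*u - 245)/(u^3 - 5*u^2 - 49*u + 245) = (u + 5)/(u - 5)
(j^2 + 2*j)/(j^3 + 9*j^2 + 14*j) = 1/(j + 7)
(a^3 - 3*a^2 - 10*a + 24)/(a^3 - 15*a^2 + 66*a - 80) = (a^2 - a - 12)/(a^2 - 13*a + 40)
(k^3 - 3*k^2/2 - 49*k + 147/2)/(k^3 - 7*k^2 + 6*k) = (2*k^3 - 3*k^2 - 98*k + 147)/(2*k*(k^2 - 7*k + 6))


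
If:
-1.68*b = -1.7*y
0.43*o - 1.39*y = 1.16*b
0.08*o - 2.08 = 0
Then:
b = 4.41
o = 26.00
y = 4.36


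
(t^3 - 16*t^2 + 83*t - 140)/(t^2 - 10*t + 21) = (t^2 - 9*t + 20)/(t - 3)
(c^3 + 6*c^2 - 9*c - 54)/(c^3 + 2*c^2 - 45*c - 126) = (c - 3)/(c - 7)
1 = 1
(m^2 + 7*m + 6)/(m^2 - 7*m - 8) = (m + 6)/(m - 8)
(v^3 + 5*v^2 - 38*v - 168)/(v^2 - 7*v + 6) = (v^2 + 11*v + 28)/(v - 1)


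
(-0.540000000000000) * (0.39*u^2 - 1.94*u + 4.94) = -0.2106*u^2 + 1.0476*u - 2.6676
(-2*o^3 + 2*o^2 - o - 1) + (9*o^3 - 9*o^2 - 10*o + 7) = 7*o^3 - 7*o^2 - 11*o + 6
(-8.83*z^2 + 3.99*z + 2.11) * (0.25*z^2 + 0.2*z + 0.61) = -2.2075*z^4 - 0.7685*z^3 - 4.0608*z^2 + 2.8559*z + 1.2871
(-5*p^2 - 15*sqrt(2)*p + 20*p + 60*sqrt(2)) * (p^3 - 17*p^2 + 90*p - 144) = -5*p^5 - 15*sqrt(2)*p^4 + 105*p^4 - 790*p^3 + 315*sqrt(2)*p^3 - 2370*sqrt(2)*p^2 + 2520*p^2 - 2880*p + 7560*sqrt(2)*p - 8640*sqrt(2)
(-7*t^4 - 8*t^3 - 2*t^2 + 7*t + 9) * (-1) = 7*t^4 + 8*t^3 + 2*t^2 - 7*t - 9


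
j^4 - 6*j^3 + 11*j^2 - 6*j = j*(j - 3)*(j - 2)*(j - 1)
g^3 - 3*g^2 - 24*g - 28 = (g - 7)*(g + 2)^2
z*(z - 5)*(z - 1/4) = z^3 - 21*z^2/4 + 5*z/4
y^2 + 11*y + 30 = (y + 5)*(y + 6)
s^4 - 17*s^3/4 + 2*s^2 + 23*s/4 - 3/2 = (s - 3)*(s - 2)*(s - 1/4)*(s + 1)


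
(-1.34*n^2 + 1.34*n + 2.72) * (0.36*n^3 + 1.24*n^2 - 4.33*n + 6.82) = -0.4824*n^5 - 1.1792*n^4 + 8.443*n^3 - 11.5682*n^2 - 2.6388*n + 18.5504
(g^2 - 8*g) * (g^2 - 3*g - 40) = g^4 - 11*g^3 - 16*g^2 + 320*g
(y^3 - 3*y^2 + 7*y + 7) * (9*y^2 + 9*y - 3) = 9*y^5 - 18*y^4 + 33*y^3 + 135*y^2 + 42*y - 21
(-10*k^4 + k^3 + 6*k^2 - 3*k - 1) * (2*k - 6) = -20*k^5 + 62*k^4 + 6*k^3 - 42*k^2 + 16*k + 6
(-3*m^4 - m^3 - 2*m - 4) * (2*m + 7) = -6*m^5 - 23*m^4 - 7*m^3 - 4*m^2 - 22*m - 28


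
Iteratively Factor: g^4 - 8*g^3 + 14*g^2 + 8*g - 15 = (g + 1)*(g^3 - 9*g^2 + 23*g - 15) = (g - 3)*(g + 1)*(g^2 - 6*g + 5) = (g - 3)*(g - 1)*(g + 1)*(g - 5)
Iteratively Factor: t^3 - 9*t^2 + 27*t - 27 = (t - 3)*(t^2 - 6*t + 9) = (t - 3)^2*(t - 3)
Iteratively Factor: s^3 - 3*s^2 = (s)*(s^2 - 3*s) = s^2*(s - 3)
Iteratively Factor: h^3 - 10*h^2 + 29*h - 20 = (h - 5)*(h^2 - 5*h + 4) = (h - 5)*(h - 1)*(h - 4)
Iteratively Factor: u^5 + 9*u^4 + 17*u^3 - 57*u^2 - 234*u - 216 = (u - 3)*(u^4 + 12*u^3 + 53*u^2 + 102*u + 72) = (u - 3)*(u + 2)*(u^3 + 10*u^2 + 33*u + 36) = (u - 3)*(u + 2)*(u + 4)*(u^2 + 6*u + 9) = (u - 3)*(u + 2)*(u + 3)*(u + 4)*(u + 3)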